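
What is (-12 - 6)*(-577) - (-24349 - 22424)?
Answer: 57159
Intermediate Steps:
(-12 - 6)*(-577) - (-24349 - 22424) = -18*(-577) - 1*(-46773) = 10386 + 46773 = 57159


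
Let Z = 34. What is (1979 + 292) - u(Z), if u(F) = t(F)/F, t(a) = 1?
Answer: 77213/34 ≈ 2271.0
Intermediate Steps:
u(F) = 1/F
(1979 + 292) - u(Z) = (1979 + 292) - 1/34 = 2271 - 1*1/34 = 2271 - 1/34 = 77213/34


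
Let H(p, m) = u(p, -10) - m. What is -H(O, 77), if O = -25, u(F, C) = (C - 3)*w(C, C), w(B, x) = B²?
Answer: 1377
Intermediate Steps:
u(F, C) = C²*(-3 + C) (u(F, C) = (C - 3)*C² = (-3 + C)*C² = C²*(-3 + C))
H(p, m) = -1300 - m (H(p, m) = (-10)²*(-3 - 10) - m = 100*(-13) - m = -1300 - m)
-H(O, 77) = -(-1300 - 1*77) = -(-1300 - 77) = -1*(-1377) = 1377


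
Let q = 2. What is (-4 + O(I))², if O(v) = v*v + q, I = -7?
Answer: 2209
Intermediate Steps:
O(v) = 2 + v² (O(v) = v*v + 2 = v² + 2 = 2 + v²)
(-4 + O(I))² = (-4 + (2 + (-7)²))² = (-4 + (2 + 49))² = (-4 + 51)² = 47² = 2209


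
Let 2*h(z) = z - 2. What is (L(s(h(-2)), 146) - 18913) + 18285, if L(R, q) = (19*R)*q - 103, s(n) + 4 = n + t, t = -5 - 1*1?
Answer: -34019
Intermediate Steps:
t = -6 (t = -5 - 1 = -6)
h(z) = -1 + z/2 (h(z) = (z - 2)/2 = (-2 + z)/2 = -1 + z/2)
s(n) = -10 + n (s(n) = -4 + (n - 6) = -4 + (-6 + n) = -10 + n)
L(R, q) = -103 + 19*R*q (L(R, q) = 19*R*q - 103 = -103 + 19*R*q)
(L(s(h(-2)), 146) - 18913) + 18285 = ((-103 + 19*(-10 + (-1 + (½)*(-2)))*146) - 18913) + 18285 = ((-103 + 19*(-10 + (-1 - 1))*146) - 18913) + 18285 = ((-103 + 19*(-10 - 2)*146) - 18913) + 18285 = ((-103 + 19*(-12)*146) - 18913) + 18285 = ((-103 - 33288) - 18913) + 18285 = (-33391 - 18913) + 18285 = -52304 + 18285 = -34019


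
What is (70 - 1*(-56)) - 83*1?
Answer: 43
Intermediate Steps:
(70 - 1*(-56)) - 83*1 = (70 + 56) - 83 = 126 - 83 = 43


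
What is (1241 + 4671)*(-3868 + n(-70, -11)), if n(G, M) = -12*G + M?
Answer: -17966568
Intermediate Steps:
n(G, M) = M - 12*G
(1241 + 4671)*(-3868 + n(-70, -11)) = (1241 + 4671)*(-3868 + (-11 - 12*(-70))) = 5912*(-3868 + (-11 + 840)) = 5912*(-3868 + 829) = 5912*(-3039) = -17966568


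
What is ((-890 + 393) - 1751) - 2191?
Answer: -4439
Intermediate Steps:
((-890 + 393) - 1751) - 2191 = (-497 - 1751) - 2191 = -2248 - 2191 = -4439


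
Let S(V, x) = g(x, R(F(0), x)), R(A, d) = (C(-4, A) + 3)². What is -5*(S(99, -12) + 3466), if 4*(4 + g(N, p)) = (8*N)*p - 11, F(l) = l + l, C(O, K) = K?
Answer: -64865/4 ≈ -16216.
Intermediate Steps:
F(l) = 2*l
R(A, d) = (3 + A)² (R(A, d) = (A + 3)² = (3 + A)²)
g(N, p) = -27/4 + 2*N*p (g(N, p) = -4 + ((8*N)*p - 11)/4 = -4 + (8*N*p - 11)/4 = -4 + (-11 + 8*N*p)/4 = -4 + (-11/4 + 2*N*p) = -27/4 + 2*N*p)
S(V, x) = -27/4 + 18*x (S(V, x) = -27/4 + 2*x*(3 + 2*0)² = -27/4 + 2*x*(3 + 0)² = -27/4 + 2*x*3² = -27/4 + 2*x*9 = -27/4 + 18*x)
-5*(S(99, -12) + 3466) = -5*((-27/4 + 18*(-12)) + 3466) = -5*((-27/4 - 216) + 3466) = -5*(-891/4 + 3466) = -5*12973/4 = -64865/4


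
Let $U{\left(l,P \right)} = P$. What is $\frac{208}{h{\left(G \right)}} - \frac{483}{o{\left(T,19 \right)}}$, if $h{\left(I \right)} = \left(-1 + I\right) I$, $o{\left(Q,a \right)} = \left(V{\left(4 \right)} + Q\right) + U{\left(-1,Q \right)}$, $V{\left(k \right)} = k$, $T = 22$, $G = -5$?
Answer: $- \frac{751}{240} \approx -3.1292$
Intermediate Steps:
$o{\left(Q,a \right)} = 4 + 2 Q$ ($o{\left(Q,a \right)} = \left(4 + Q\right) + Q = 4 + 2 Q$)
$h{\left(I \right)} = I \left(-1 + I\right)$
$\frac{208}{h{\left(G \right)}} - \frac{483}{o{\left(T,19 \right)}} = \frac{208}{\left(-5\right) \left(-1 - 5\right)} - \frac{483}{4 + 2 \cdot 22} = \frac{208}{\left(-5\right) \left(-6\right)} - \frac{483}{4 + 44} = \frac{208}{30} - \frac{483}{48} = 208 \cdot \frac{1}{30} - \frac{161}{16} = \frac{104}{15} - \frac{161}{16} = - \frac{751}{240}$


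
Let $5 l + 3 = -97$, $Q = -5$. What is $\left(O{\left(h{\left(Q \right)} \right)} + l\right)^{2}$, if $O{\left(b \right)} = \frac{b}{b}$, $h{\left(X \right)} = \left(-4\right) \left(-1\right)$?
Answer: $361$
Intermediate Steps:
$h{\left(X \right)} = 4$
$O{\left(b \right)} = 1$
$l = -20$ ($l = - \frac{3}{5} + \frac{1}{5} \left(-97\right) = - \frac{3}{5} - \frac{97}{5} = -20$)
$\left(O{\left(h{\left(Q \right)} \right)} + l\right)^{2} = \left(1 - 20\right)^{2} = \left(-19\right)^{2} = 361$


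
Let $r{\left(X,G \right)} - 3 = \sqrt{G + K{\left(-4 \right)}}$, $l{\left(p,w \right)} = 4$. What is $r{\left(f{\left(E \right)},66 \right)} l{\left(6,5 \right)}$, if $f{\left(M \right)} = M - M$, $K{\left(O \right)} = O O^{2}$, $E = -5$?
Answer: $12 + 4 \sqrt{2} \approx 17.657$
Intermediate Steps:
$K{\left(O \right)} = O^{3}$
$f{\left(M \right)} = 0$
$r{\left(X,G \right)} = 3 + \sqrt{-64 + G}$ ($r{\left(X,G \right)} = 3 + \sqrt{G + \left(-4\right)^{3}} = 3 + \sqrt{G - 64} = 3 + \sqrt{-64 + G}$)
$r{\left(f{\left(E \right)},66 \right)} l{\left(6,5 \right)} = \left(3 + \sqrt{-64 + 66}\right) 4 = \left(3 + \sqrt{2}\right) 4 = 12 + 4 \sqrt{2}$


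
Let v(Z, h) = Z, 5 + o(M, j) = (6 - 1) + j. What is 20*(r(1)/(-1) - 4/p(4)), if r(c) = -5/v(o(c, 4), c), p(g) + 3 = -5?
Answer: 35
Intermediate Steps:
p(g) = -8 (p(g) = -3 - 5 = -8)
o(M, j) = j (o(M, j) = -5 + ((6 - 1) + j) = -5 + (5 + j) = j)
r(c) = -5/4
20*(r(1)/(-1) - 4/p(4)) = 20*(-5/4/(-1) - 4/(-8)) = 20*(-5/4*(-1) - 4*(-⅛)) = 20*(5/4 + ½) = 20*(7/4) = 35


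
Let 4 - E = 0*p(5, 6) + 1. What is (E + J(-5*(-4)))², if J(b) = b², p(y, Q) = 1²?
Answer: 162409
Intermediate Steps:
p(y, Q) = 1
E = 3 (E = 4 - (0*1 + 1) = 4 - (0 + 1) = 4 - 1*1 = 4 - 1 = 3)
(E + J(-5*(-4)))² = (3 + (-5*(-4))²)² = (3 + 20²)² = (3 + 400)² = 403² = 162409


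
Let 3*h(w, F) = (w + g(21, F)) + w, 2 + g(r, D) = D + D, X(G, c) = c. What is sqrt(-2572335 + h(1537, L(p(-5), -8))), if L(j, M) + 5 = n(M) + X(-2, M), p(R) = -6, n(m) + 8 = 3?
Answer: I*sqrt(2571323) ≈ 1603.5*I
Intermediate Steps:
n(m) = -5 (n(m) = -8 + 3 = -5)
g(r, D) = -2 + 2*D (g(r, D) = -2 + (D + D) = -2 + 2*D)
L(j, M) = -10 + M (L(j, M) = -5 + (-5 + M) = -10 + M)
h(w, F) = -2/3 + 2*F/3 + 2*w/3 (h(w, F) = ((w + (-2 + 2*F)) + w)/3 = ((-2 + w + 2*F) + w)/3 = (-2 + 2*F + 2*w)/3 = -2/3 + 2*F/3 + 2*w/3)
sqrt(-2572335 + h(1537, L(p(-5), -8))) = sqrt(-2572335 + (-2/3 + 2*(-10 - 8)/3 + (2/3)*1537)) = sqrt(-2572335 + (-2/3 + (2/3)*(-18) + 3074/3)) = sqrt(-2572335 + (-2/3 - 12 + 3074/3)) = sqrt(-2572335 + 1012) = sqrt(-2571323) = I*sqrt(2571323)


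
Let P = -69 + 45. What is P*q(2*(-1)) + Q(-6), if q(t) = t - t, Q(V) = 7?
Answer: 7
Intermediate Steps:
P = -24
q(t) = 0
P*q(2*(-1)) + Q(-6) = -24*0 + 7 = 0 + 7 = 7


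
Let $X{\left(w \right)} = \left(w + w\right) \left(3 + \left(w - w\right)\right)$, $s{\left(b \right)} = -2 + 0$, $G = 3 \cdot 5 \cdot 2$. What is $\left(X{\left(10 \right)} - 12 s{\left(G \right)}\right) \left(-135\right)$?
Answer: $-11340$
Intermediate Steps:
$G = 30$ ($G = 15 \cdot 2 = 30$)
$s{\left(b \right)} = -2$
$X{\left(w \right)} = 6 w$ ($X{\left(w \right)} = 2 w \left(3 + 0\right) = 2 w 3 = 6 w$)
$\left(X{\left(10 \right)} - 12 s{\left(G \right)}\right) \left(-135\right) = \left(6 \cdot 10 - -24\right) \left(-135\right) = \left(60 + 24\right) \left(-135\right) = 84 \left(-135\right) = -11340$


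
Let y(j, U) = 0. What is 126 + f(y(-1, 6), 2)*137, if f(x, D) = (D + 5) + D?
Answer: 1359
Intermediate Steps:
f(x, D) = 5 + 2*D (f(x, D) = (5 + D) + D = 5 + 2*D)
126 + f(y(-1, 6), 2)*137 = 126 + (5 + 2*2)*137 = 126 + (5 + 4)*137 = 126 + 9*137 = 126 + 1233 = 1359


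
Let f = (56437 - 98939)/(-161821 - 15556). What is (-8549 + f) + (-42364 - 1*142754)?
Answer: -34352028957/177377 ≈ -1.9367e+5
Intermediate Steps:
f = 42502/177377 (f = -42502/(-177377) = -42502*(-1/177377) = 42502/177377 ≈ 0.23961)
(-8549 + f) + (-42364 - 1*142754) = (-8549 + 42502/177377) + (-42364 - 1*142754) = -1516353471/177377 + (-42364 - 142754) = -1516353471/177377 - 185118 = -34352028957/177377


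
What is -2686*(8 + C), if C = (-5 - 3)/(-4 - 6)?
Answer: -118184/5 ≈ -23637.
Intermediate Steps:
C = 4/5 (C = -8/(-10) = -8*(-1/10) = 4/5 ≈ 0.80000)
-2686*(8 + C) = -2686*(8 + 4/5) = -2686*44/5 = -118184/5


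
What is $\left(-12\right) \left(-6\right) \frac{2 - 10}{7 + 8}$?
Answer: $- \frac{192}{5} \approx -38.4$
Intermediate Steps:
$\left(-12\right) \left(-6\right) \frac{2 - 10}{7 + 8} = 72 \left(- \frac{8}{15}\right) = - \frac{192}{5}$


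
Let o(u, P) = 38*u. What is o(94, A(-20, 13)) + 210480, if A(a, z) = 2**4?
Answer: 214052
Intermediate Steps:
A(a, z) = 16
o(94, A(-20, 13)) + 210480 = 38*94 + 210480 = 3572 + 210480 = 214052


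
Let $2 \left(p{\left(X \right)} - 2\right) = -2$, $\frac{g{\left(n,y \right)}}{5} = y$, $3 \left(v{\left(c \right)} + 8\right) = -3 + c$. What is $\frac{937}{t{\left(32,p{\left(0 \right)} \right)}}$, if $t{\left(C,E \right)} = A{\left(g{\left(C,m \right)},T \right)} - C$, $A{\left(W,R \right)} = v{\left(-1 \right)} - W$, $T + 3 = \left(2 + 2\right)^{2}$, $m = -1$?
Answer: $- \frac{2811}{109} \approx -25.789$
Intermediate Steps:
$v{\left(c \right)} = -9 + \frac{c}{3}$ ($v{\left(c \right)} = -8 + \frac{-3 + c}{3} = -8 + \left(-1 + \frac{c}{3}\right) = -9 + \frac{c}{3}$)
$g{\left(n,y \right)} = 5 y$
$T = 13$ ($T = -3 + \left(2 + 2\right)^{2} = -3 + 4^{2} = -3 + 16 = 13$)
$A{\left(W,R \right)} = - \frac{28}{3} - W$ ($A{\left(W,R \right)} = \left(-9 + \frac{1}{3} \left(-1\right)\right) - W = \left(-9 - \frac{1}{3}\right) - W = - \frac{28}{3} - W$)
$p{\left(X \right)} = 1$ ($p{\left(X \right)} = 2 + \frac{1}{2} \left(-2\right) = 2 - 1 = 1$)
$t{\left(C,E \right)} = - \frac{13}{3} - C$ ($t{\left(C,E \right)} = \left(- \frac{28}{3} - 5 \left(-1\right)\right) - C = \left(- \frac{28}{3} - -5\right) - C = \left(- \frac{28}{3} + 5\right) - C = - \frac{13}{3} - C$)
$\frac{937}{t{\left(32,p{\left(0 \right)} \right)}} = \frac{937}{- \frac{13}{3} - 32} = \frac{937}{- \frac{109}{3}} = 937 \left(- \frac{3}{109}\right) = - \frac{2811}{109}$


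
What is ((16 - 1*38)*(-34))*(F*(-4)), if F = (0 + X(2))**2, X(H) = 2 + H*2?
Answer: -107712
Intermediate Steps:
X(H) = 2 + 2*H
F = 36 (F = (0 + (2 + 2*2))**2 = (0 + (2 + 4))**2 = (0 + 6)**2 = 6**2 = 36)
((16 - 1*38)*(-34))*(F*(-4)) = ((16 - 1*38)*(-34))*(36*(-4)) = ((16 - 38)*(-34))*(-144) = -22*(-34)*(-144) = 748*(-144) = -107712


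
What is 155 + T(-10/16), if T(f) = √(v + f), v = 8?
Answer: 155 + √118/4 ≈ 157.72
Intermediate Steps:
T(f) = √(8 + f)
155 + T(-10/16) = 155 + √(8 - 10/16) = 155 + √(8 - 10*1/16) = 155 + √(8 - 5/8) = 155 + √(59/8) = 155 + √118/4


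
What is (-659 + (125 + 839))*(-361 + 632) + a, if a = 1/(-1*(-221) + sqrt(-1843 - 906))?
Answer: 4264171671/51590 - I*sqrt(2749)/51590 ≈ 82655.0 - 0.0010163*I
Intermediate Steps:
a = 1/(221 + I*sqrt(2749)) (a = 1/(221 + sqrt(-2749)) = 1/(221 + I*sqrt(2749)) ≈ 0.0042838 - 0.0010163*I)
(-659 + (125 + 839))*(-361 + 632) + a = (-659 + (125 + 839))*(-361 + 632) + (221/51590 - I*sqrt(2749)/51590) = (-659 + 964)*271 + (221/51590 - I*sqrt(2749)/51590) = 305*271 + (221/51590 - I*sqrt(2749)/51590) = 82655 + (221/51590 - I*sqrt(2749)/51590) = 4264171671/51590 - I*sqrt(2749)/51590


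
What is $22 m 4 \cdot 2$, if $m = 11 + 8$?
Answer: $3344$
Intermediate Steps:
$m = 19$
$22 m 4 \cdot 2 = 22 \cdot 19 \cdot 4 \cdot 2 = 418 \cdot 8 = 3344$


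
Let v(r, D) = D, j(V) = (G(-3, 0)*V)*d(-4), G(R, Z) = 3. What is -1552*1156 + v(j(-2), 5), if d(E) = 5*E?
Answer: -1794107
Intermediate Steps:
j(V) = -60*V (j(V) = (3*V)*(5*(-4)) = (3*V)*(-20) = -60*V)
-1552*1156 + v(j(-2), 5) = -1552*1156 + 5 = -1794112 + 5 = -1794107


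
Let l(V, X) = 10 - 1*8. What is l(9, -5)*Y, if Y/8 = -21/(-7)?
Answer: 48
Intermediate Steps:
l(V, X) = 2 (l(V, X) = 10 - 8 = 2)
Y = 24 (Y = 8*(-21/(-7)) = 8*(-21*(-⅐)) = 8*3 = 24)
l(9, -5)*Y = 2*24 = 48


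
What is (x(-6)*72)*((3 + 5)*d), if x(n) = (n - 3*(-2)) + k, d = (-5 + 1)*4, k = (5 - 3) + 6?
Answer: -73728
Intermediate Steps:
k = 8 (k = 2 + 6 = 8)
d = -16 (d = -4*4 = -16)
x(n) = 14 + n (x(n) = (n - 3*(-2)) + 8 = (n + 6) + 8 = (6 + n) + 8 = 14 + n)
(x(-6)*72)*((3 + 5)*d) = ((14 - 6)*72)*((3 + 5)*(-16)) = (8*72)*(8*(-16)) = 576*(-128) = -73728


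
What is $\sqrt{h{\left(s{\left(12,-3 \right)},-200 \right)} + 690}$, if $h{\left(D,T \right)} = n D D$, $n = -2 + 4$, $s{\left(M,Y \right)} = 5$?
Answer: $2 \sqrt{185} \approx 27.203$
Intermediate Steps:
$n = 2$
$h{\left(D,T \right)} = 2 D^{2}$ ($h{\left(D,T \right)} = 2 D D = 2 D^{2}$)
$\sqrt{h{\left(s{\left(12,-3 \right)},-200 \right)} + 690} = \sqrt{2 \cdot 5^{2} + 690} = \sqrt{2 \cdot 25 + 690} = \sqrt{50 + 690} = \sqrt{740} = 2 \sqrt{185}$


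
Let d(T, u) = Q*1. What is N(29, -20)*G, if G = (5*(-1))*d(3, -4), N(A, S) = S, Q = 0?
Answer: 0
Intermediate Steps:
d(T, u) = 0 (d(T, u) = 0*1 = 0)
G = 0 (G = (5*(-1))*0 = -5*0 = 0)
N(29, -20)*G = -20*0 = 0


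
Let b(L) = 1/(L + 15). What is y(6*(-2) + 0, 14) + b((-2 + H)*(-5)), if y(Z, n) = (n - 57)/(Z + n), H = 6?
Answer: -217/10 ≈ -21.700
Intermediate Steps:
y(Z, n) = (-57 + n)/(Z + n)
b(L) = 1/(15 + L)
y(6*(-2) + 0, 14) + b((-2 + H)*(-5)) = (-57 + 14)/((6*(-2) + 0) + 14) + 1/(15 + (-2 + 6)*(-5)) = -43/((-12 + 0) + 14) + 1/(15 + 4*(-5)) = -43/(-12 + 14) + 1/(15 - 20) = -43/2 + 1/(-5) = (½)*(-43) - ⅕ = -43/2 - ⅕ = -217/10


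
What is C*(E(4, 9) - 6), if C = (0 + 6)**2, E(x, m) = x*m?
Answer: 1080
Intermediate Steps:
E(x, m) = m*x
C = 36 (C = 6**2 = 36)
C*(E(4, 9) - 6) = 36*(9*4 - 6) = 36*(36 - 6) = 36*30 = 1080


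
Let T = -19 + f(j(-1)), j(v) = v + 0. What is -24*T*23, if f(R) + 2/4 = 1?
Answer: 10212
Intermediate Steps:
j(v) = v
f(R) = ½ (f(R) = -½ + 1 = ½)
T = -37/2 (T = -19 + ½ = -37/2 ≈ -18.500)
-24*T*23 = -24*(-37/2)*23 = 444*23 = 10212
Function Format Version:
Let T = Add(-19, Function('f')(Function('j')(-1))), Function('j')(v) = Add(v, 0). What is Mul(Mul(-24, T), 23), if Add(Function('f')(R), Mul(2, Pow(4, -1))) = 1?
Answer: 10212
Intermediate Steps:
Function('j')(v) = v
Function('f')(R) = Rational(1, 2) (Function('f')(R) = Add(Rational(-1, 2), 1) = Rational(1, 2))
T = Rational(-37, 2) (T = Add(-19, Rational(1, 2)) = Rational(-37, 2) ≈ -18.500)
Mul(Mul(-24, T), 23) = Mul(Mul(-24, Rational(-37, 2)), 23) = Mul(444, 23) = 10212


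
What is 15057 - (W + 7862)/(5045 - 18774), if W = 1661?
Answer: 206727076/13729 ≈ 15058.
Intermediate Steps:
15057 - (W + 7862)/(5045 - 18774) = 15057 - (1661 + 7862)/(5045 - 18774) = 15057 - 9523/(-13729) = 15057 - 9523*(-1)/13729 = 15057 - 1*(-9523/13729) = 15057 + 9523/13729 = 206727076/13729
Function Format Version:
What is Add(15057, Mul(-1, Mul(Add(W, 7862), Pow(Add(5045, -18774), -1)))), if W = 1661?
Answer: Rational(206727076, 13729) ≈ 15058.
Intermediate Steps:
Add(15057, Mul(-1, Mul(Add(W, 7862), Pow(Add(5045, -18774), -1)))) = Add(15057, Mul(-1, Mul(Add(1661, 7862), Pow(Add(5045, -18774), -1)))) = Add(15057, Mul(-1, Mul(9523, Pow(-13729, -1)))) = Add(15057, Mul(-1, Mul(9523, Rational(-1, 13729)))) = Add(15057, Mul(-1, Rational(-9523, 13729))) = Add(15057, Rational(9523, 13729)) = Rational(206727076, 13729)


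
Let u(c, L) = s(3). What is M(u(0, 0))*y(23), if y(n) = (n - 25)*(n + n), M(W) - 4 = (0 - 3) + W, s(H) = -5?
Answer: 368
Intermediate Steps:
u(c, L) = -5
M(W) = 1 + W (M(W) = 4 + ((0 - 3) + W) = 4 + (-3 + W) = 1 + W)
y(n) = 2*n*(-25 + n) (y(n) = (-25 + n)*(2*n) = 2*n*(-25 + n))
M(u(0, 0))*y(23) = (1 - 5)*(2*23*(-25 + 23)) = -8*23*(-2) = -4*(-92) = 368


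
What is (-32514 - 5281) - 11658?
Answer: -49453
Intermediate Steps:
(-32514 - 5281) - 11658 = -37795 - 11658 = -49453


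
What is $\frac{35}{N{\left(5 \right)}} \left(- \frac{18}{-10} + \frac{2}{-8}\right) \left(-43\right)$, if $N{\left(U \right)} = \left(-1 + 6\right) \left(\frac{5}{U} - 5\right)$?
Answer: $\frac{9331}{80} \approx 116.64$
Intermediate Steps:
$N{\left(U \right)} = -25 + \frac{25}{U}$ ($N{\left(U \right)} = 5 \left(-5 + \frac{5}{U}\right) = -25 + \frac{25}{U}$)
$\frac{35}{N{\left(5 \right)}} \left(- \frac{18}{-10} + \frac{2}{-8}\right) \left(-43\right) = \frac{35}{-25 + \frac{25}{5}} \left(- \frac{18}{-10} + \frac{2}{-8}\right) \left(-43\right) = \frac{35}{-25 + 25 \cdot \frac{1}{5}} \left(\left(-18\right) \left(- \frac{1}{10}\right) + 2 \left(- \frac{1}{8}\right)\right) \left(-43\right) = \frac{35}{-25 + 5} \left(\frac{9}{5} - \frac{1}{4}\right) \left(-43\right) = \frac{35}{-20} \cdot \frac{31}{20} \left(-43\right) = 35 \left(- \frac{1}{20}\right) \frac{31}{20} \left(-43\right) = \left(- \frac{7}{4}\right) \frac{31}{20} \left(-43\right) = \left(- \frac{217}{80}\right) \left(-43\right) = \frac{9331}{80}$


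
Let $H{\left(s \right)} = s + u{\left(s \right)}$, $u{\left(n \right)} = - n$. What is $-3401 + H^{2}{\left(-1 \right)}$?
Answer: $-3401$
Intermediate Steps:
$H{\left(s \right)} = 0$ ($H{\left(s \right)} = s - s = 0$)
$-3401 + H^{2}{\left(-1 \right)} = -3401 + 0^{2} = -3401 + 0 = -3401$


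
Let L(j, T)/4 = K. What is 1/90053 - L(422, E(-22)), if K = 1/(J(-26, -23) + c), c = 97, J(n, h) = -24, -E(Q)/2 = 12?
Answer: -360139/6573869 ≈ -0.054783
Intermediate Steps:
E(Q) = -24 (E(Q) = -2*12 = -24)
K = 1/73 (K = 1/(-24 + 97) = 1/73 ≈ 0.013699)
L(j, T) = 4/73 (L(j, T) = 4*(1/73) = 4/73)
1/90053 - L(422, E(-22)) = 1/90053 - 1*4/73 = 1/90053 - 4/73 = -360139/6573869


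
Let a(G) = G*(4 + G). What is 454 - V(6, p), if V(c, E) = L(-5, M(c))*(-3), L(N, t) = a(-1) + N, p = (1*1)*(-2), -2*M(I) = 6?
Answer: 430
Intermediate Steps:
M(I) = -3 (M(I) = -1/2*6 = -3)
p = -2 (p = 1*(-2) = -2)
L(N, t) = -3 + N (L(N, t) = -(4 - 1) + N = -1*3 + N = -3 + N)
V(c, E) = 24 (V(c, E) = (-3 - 5)*(-3) = -8*(-3) = 24)
454 - V(6, p) = 454 - 1*24 = 454 - 24 = 430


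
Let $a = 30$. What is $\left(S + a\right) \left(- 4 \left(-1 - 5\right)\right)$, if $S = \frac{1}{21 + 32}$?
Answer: $\frac{38184}{53} \approx 720.45$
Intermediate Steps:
$S = \frac{1}{53} \approx 0.018868$
$\left(S + a\right) \left(- 4 \left(-1 - 5\right)\right) = \left(\frac{1}{53} + 30\right) \left(- 4 \left(-1 - 5\right)\right) = \frac{1591 \left(\left(-4\right) \left(-6\right)\right)}{53} = \frac{1591}{53} \cdot 24 = \frac{38184}{53}$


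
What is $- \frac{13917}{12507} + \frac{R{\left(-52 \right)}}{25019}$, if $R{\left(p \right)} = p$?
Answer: $- \frac{116279929}{104304211} \approx -1.1148$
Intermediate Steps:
$- \frac{13917}{12507} + \frac{R{\left(-52 \right)}}{25019} = - \frac{13917}{12507} - \frac{52}{25019} = \left(-13917\right) \frac{1}{12507} - \frac{52}{25019} = - \frac{4639}{4169} - \frac{52}{25019} = - \frac{116279929}{104304211}$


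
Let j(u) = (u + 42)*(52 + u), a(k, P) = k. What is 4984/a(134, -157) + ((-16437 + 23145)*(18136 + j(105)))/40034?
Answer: 9311634734/1341139 ≈ 6943.1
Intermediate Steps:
j(u) = (42 + u)*(52 + u)
4984/a(134, -157) + ((-16437 + 23145)*(18136 + j(105)))/40034 = 4984/134 + ((-16437 + 23145)*(18136 + (2184 + 105² + 94*105)))/40034 = 4984*(1/134) + (6708*(18136 + (2184 + 11025 + 9870)))*(1/40034) = 2492/67 + (6708*(18136 + 23079))*(1/40034) = 2492/67 + (6708*41215)*(1/40034) = 2492/67 + 276470220*(1/40034) = 2492/67 + 138235110/20017 = 9311634734/1341139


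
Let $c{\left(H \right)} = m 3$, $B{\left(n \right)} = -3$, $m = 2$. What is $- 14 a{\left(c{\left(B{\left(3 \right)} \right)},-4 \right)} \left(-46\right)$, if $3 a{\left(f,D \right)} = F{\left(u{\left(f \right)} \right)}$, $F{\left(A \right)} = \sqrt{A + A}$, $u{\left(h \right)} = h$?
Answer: $\frac{1288 \sqrt{3}}{3} \approx 743.63$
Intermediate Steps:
$c{\left(H \right)} = 6$ ($c{\left(H \right)} = 2 \cdot 3 = 6$)
$F{\left(A \right)} = \sqrt{2} \sqrt{A}$ ($F{\left(A \right)} = \sqrt{2 A} = \sqrt{2} \sqrt{A}$)
$a{\left(f,D \right)} = \frac{\sqrt{2} \sqrt{f}}{3}$
$- 14 a{\left(c{\left(B{\left(3 \right)} \right)},-4 \right)} \left(-46\right) = - 14 \frac{\sqrt{2} \sqrt{6}}{3} \left(-46\right) = - 14 \frac{2 \sqrt{3}}{3} \left(-46\right) = - \frac{28 \sqrt{3}}{3} \left(-46\right) = \frac{1288 \sqrt{3}}{3}$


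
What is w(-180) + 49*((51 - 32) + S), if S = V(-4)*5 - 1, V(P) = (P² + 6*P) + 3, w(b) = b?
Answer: -523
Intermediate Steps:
V(P) = 3 + P² + 6*P
S = -26 (S = (3 + (-4)² + 6*(-4))*5 - 1 = (3 + 16 - 24)*5 - 1 = -5*5 - 1 = -25 - 1 = -26)
w(-180) + 49*((51 - 32) + S) = -180 + 49*((51 - 32) - 26) = -180 + 49*(19 - 26) = -180 + 49*(-7) = -180 - 343 = -523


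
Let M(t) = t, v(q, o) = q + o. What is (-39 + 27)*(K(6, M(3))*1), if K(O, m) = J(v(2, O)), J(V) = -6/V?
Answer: 9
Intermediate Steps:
v(q, o) = o + q
J(V) = -6/V
K(O, m) = -6/(2 + O) (K(O, m) = -6/(O + 2) = -6/(2 + O))
(-39 + 27)*(K(6, M(3))*1) = (-39 + 27)*(-6/(2 + 6)*1) = -12*(-6/8) = -12*(-6*⅛) = -(-9) = -12*(-¾) = 9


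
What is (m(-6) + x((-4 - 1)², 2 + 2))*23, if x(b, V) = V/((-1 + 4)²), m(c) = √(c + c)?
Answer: 92/9 + 46*I*√3 ≈ 10.222 + 79.674*I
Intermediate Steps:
m(c) = √2*√c (m(c) = √(2*c) = √2*√c)
x(b, V) = V/9 (x(b, V) = V/(3²) = V/9)
(m(-6) + x((-4 - 1)², 2 + 2))*23 = (√2*√(-6) + (2 + 2)/9)*23 = (√2*(I*√6) + (⅑)*4)*23 = (2*I*√3 + 4/9)*23 = (4/9 + 2*I*√3)*23 = 92/9 + 46*I*√3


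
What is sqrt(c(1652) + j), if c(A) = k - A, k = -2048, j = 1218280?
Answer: 2*sqrt(303645) ≈ 1102.1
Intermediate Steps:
c(A) = -2048 - A
sqrt(c(1652) + j) = sqrt((-2048 - 1*1652) + 1218280) = sqrt((-2048 - 1652) + 1218280) = sqrt(-3700 + 1218280) = sqrt(1214580) = 2*sqrt(303645)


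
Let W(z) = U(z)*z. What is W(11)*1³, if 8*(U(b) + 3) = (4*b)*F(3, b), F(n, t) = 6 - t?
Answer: -671/2 ≈ -335.50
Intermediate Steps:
U(b) = -3 + b*(6 - b)/2 (U(b) = -3 + ((4*b)*(6 - b))/8 = -3 + (4*b*(6 - b))/8 = -3 + b*(6 - b)/2)
W(z) = z*(-3 - z*(-6 + z)/2) (W(z) = (-3 - z*(-6 + z)/2)*z = z*(-3 - z*(-6 + z)/2))
W(11)*1³ = -½*11*(6 + 11*(-6 + 11))*1³ = -½*11*(6 + 11*5)*1 = -½*11*(6 + 55)*1 = -½*11*61*1 = -671/2*1 = -671/2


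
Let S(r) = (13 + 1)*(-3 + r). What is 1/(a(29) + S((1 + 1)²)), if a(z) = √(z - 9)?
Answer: 7/88 - √5/88 ≈ 0.054136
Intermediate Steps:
a(z) = √(-9 + z)
S(r) = -42 + 14*r (S(r) = 14*(-3 + r) = -42 + 14*r)
1/(a(29) + S((1 + 1)²)) = 1/(√(-9 + 29) + (-42 + 14*(1 + 1)²)) = 1/(√20 + (-42 + 14*2²)) = 1/(2*√5 + (-42 + 14*4)) = 1/(2*√5 + (-42 + 56)) = 1/(2*√5 + 14) = 1/(14 + 2*√5)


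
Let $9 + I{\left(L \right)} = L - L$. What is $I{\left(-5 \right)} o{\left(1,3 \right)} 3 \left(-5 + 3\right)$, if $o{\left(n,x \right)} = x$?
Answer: $162$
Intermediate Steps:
$I{\left(L \right)} = -9$ ($I{\left(L \right)} = -9 + \left(L - L\right) = -9 + 0 = -9$)
$I{\left(-5 \right)} o{\left(1,3 \right)} 3 \left(-5 + 3\right) = \left(-9\right) 3 \cdot 3 \left(-5 + 3\right) = - 27 \cdot 3 \left(-2\right) = \left(-27\right) \left(-6\right) = 162$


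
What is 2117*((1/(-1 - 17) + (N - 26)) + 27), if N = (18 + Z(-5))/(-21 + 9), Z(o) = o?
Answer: -10585/36 ≈ -294.03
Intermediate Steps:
N = -13/12 (N = (18 - 5)/(-21 + 9) = 13/(-12) = 13*(-1/12) = -13/12 ≈ -1.0833)
2117*((1/(-1 - 17) + (N - 26)) + 27) = 2117*((1/(-1 - 17) + (-13/12 - 26)) + 27) = 2117*((1/(-18) - 325/12) + 27) = 2117*((-1/18 - 325/12) + 27) = 2117*(-977/36 + 27) = 2117*(-5/36) = -10585/36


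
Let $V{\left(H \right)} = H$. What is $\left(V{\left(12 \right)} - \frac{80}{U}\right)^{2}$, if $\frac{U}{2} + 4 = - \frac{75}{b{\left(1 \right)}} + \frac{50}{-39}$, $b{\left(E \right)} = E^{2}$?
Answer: $\frac{1531313424}{9803161} \approx 156.21$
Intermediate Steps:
$U = - \frac{6262}{39}$ ($U = -8 + 2 \left(- \frac{75}{1^{2}} + \frac{50}{-39}\right) = -8 + 2 \left(- \frac{75}{1} + 50 \left(- \frac{1}{39}\right)\right) = -8 + 2 \left(\left(-75\right) 1 - \frac{50}{39}\right) = -8 + 2 \left(-75 - \frac{50}{39}\right) = -8 + 2 \left(- \frac{2975}{39}\right) = -8 - \frac{5950}{39} = - \frac{6262}{39} \approx -160.56$)
$\left(V{\left(12 \right)} - \frac{80}{U}\right)^{2} = \left(12 - \frac{80}{- \frac{6262}{39}}\right)^{2} = \left(12 - - \frac{1560}{3131}\right)^{2} = \left(12 + \frac{1560}{3131}\right)^{2} = \left(\frac{39132}{3131}\right)^{2} = \frac{1531313424}{9803161}$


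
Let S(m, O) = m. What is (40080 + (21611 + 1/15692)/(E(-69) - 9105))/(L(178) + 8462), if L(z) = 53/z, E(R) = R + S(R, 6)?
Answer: 517349026727363/109236948915042 ≈ 4.7360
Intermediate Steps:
E(R) = 2*R (E(R) = R + R = 2*R)
(40080 + (21611 + 1/15692)/(E(-69) - 9105))/(L(178) + 8462) = (40080 + (21611 + 1/15692)/(2*(-69) - 9105))/(53/178 + 8462) = (40080 + (21611 + 1/15692)/(-138 - 9105))/(53*(1/178) + 8462) = (40080 + (339119813/15692)/(-9243))/(53/178 + 8462) = (40080 + (339119813/15692)*(-1/9243))/(1506289/178) = (40080 - 339119813/145041156)*(178/1506289) = (5812910412667/145041156)*(178/1506289) = 517349026727363/109236948915042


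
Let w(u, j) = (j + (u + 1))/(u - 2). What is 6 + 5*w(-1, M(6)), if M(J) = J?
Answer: -4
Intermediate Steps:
w(u, j) = (1 + j + u)/(-2 + u) (w(u, j) = (j + (1 + u))/(-2 + u) = (1 + j + u)/(-2 + u))
6 + 5*w(-1, M(6)) = 6 + 5*((1 + 6 - 1)/(-2 - 1)) = 6 + 5*(6/(-3)) = 6 + 5*(-⅓*6) = 6 + 5*(-2) = 6 - 10 = -4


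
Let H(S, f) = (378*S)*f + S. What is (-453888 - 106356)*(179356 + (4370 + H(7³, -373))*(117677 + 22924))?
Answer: 3809061965482602612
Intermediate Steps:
H(S, f) = S + 378*S*f (H(S, f) = 378*S*f + S = S + 378*S*f)
(-453888 - 106356)*(179356 + (4370 + H(7³, -373))*(117677 + 22924)) = (-453888 - 106356)*(179356 + (4370 + 7³*(1 + 378*(-373)))*(117677 + 22924)) = -560244*(179356 + (4370 + 343*(1 - 140994))*140601) = -560244*(179356 + (4370 + 343*(-140993))*140601) = -560244*(179356 + (4370 - 48360599)*140601) = -560244*(179356 - 48356229*140601) = -560244*(179356 - 6798934153629) = -560244*(-6798933974273) = 3809061965482602612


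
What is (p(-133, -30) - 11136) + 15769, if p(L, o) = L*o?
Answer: 8623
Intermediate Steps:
(p(-133, -30) - 11136) + 15769 = (-133*(-30) - 11136) + 15769 = (3990 - 11136) + 15769 = -7146 + 15769 = 8623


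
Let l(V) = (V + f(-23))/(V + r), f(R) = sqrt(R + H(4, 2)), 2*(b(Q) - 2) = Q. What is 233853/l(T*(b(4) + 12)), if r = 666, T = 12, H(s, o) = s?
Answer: 3502182528/3353 - 18240534*I*sqrt(19)/3353 ≈ 1.0445e+6 - 23713.0*I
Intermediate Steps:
b(Q) = 2 + Q/2
f(R) = sqrt(4 + R) (f(R) = sqrt(R + 4) = sqrt(4 + R))
l(V) = (V + I*sqrt(19))/(666 + V) (l(V) = (V + sqrt(4 - 23))/(V + 666) = (V + sqrt(-19))/(666 + V) = (V + I*sqrt(19))/(666 + V))
233853/l(T*(b(4) + 12)) = 233853/(((12*((2 + (1/2)*4) + 12) + I*sqrt(19))/(666 + 12*((2 + (1/2)*4) + 12)))) = 233853/(((12*((2 + 2) + 12) + I*sqrt(19))/(666 + 12*((2 + 2) + 12)))) = 233853/(((12*(4 + 12) + I*sqrt(19))/(666 + 12*(4 + 12)))) = 233853/(((12*16 + I*sqrt(19))/(666 + 12*16))) = 233853/(((192 + I*sqrt(19))/(666 + 192))) = 233853/(((192 + I*sqrt(19))/858)) = 233853/(32/143 + I*sqrt(19)/858)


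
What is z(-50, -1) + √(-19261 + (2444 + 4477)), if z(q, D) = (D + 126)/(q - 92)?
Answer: -125/142 + 2*I*√3085 ≈ -0.88028 + 111.09*I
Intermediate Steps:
z(q, D) = (126 + D)/(-92 + q)
z(-50, -1) + √(-19261 + (2444 + 4477)) = (126 - 1)/(-92 - 50) + √(-19261 + (2444 + 4477)) = 125/(-142) + √(-19261 + 6921) = -1/142*125 + √(-12340) = -125/142 + 2*I*√3085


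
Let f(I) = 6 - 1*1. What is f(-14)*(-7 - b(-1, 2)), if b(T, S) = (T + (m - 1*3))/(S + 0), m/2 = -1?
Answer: -20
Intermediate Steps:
m = -2 (m = 2*(-1) = -2)
f(I) = 5 (f(I) = 6 - 1 = 5)
b(T, S) = (-5 + T)/S (b(T, S) = (T + (-2 - 1*3))/(S + 0) = (T + (-2 - 3))/S = (T - 5)/S = (-5 + T)/S)
f(-14)*(-7 - b(-1, 2)) = 5*(-7 - (-5 - 1)/2) = 5*(-7 - (-6)/2) = 5*(-7 - 1*(-3)) = 5*(-7 + 3) = 5*(-4) = -20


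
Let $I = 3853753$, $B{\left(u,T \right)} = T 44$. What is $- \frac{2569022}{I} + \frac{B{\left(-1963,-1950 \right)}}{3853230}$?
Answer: $- \frac{340989488282}{494979889073} \approx -0.6889$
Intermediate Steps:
$B{\left(u,T \right)} = 44 T$
$- \frac{2569022}{I} + \frac{B{\left(-1963,-1950 \right)}}{3853230} = - \frac{2569022}{3853753} + \frac{44 \left(-1950\right)}{3853230} = \left(-2569022\right) \frac{1}{3853753} - \frac{2860}{128441} = - \frac{2569022}{3853753} - \frac{2860}{128441} = - \frac{340989488282}{494979889073}$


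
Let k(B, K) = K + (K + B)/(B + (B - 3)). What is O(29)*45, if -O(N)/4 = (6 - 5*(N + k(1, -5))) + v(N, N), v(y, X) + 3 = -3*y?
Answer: 40320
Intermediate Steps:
v(y, X) = -3 - 3*y
k(B, K) = K + (B + K)/(-3 + 2*B) (k(B, K) = K + (B + K)/(B + (-3 + B)) = K + (B + K)/(-3 + 2*B))
O(N) = -32 + 32*N (O(N) = -4*((6 - 5*(N + (1 - 2*(-5) + 2*1*(-5))/(-3 + 2*1))) + (-3 - 3*N)) = -4*((6 - 5*(N + (1 + 10 - 10)/(-3 + 2))) + (-3 - 3*N)) = -4*((6 - 5*(N + 1/(-1))) + (-3 - 3*N)) = -4*((6 - 5*(N - 1*1)) + (-3 - 3*N)) = -4*((6 - 5*(N - 1)) + (-3 - 3*N)) = -4*((6 - 5*(-1 + N)) + (-3 - 3*N)) = -4*((6 + (5 - 5*N)) + (-3 - 3*N)) = -4*((11 - 5*N) + (-3 - 3*N)) = -4*(8 - 8*N) = -32 + 32*N)
O(29)*45 = (-32 + 32*29)*45 = (-32 + 928)*45 = 896*45 = 40320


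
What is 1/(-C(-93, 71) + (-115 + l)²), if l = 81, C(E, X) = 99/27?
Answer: 3/3457 ≈ 0.00086780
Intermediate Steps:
C(E, X) = 11/3 (C(E, X) = 99*(1/27) = 11/3)
1/(-C(-93, 71) + (-115 + l)²) = 1/(-1*11/3 + (-115 + 81)²) = 1/(-11/3 + (-34)²) = 1/(-11/3 + 1156) = 1/(3457/3) = 3/3457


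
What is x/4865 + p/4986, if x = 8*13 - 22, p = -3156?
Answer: -2490848/4042815 ≈ -0.61612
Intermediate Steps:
x = 82 (x = 104 - 22 = 82)
x/4865 + p/4986 = 82/4865 - 3156/4986 = 82*(1/4865) - 3156*1/4986 = 82/4865 - 526/831 = -2490848/4042815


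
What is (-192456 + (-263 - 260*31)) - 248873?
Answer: -449652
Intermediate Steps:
(-192456 + (-263 - 260*31)) - 248873 = (-192456 + (-263 - 8060)) - 248873 = (-192456 - 8323) - 248873 = -200779 - 248873 = -449652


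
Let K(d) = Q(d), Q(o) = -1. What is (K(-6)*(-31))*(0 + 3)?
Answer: 93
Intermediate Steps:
K(d) = -1
(K(-6)*(-31))*(0 + 3) = (-1*(-31))*(0 + 3) = 31*3 = 93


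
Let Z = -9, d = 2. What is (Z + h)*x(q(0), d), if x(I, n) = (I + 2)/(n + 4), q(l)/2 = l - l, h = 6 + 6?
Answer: 1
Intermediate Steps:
h = 12
q(l) = 0 (q(l) = 2*(l - l) = 2*0 = 0)
x(I, n) = (2 + I)/(4 + n)
(Z + h)*x(q(0), d) = (-9 + 12)*((2 + 0)/(4 + 2)) = 3*(2/6) = 3*((⅙)*2) = 3*(⅓) = 1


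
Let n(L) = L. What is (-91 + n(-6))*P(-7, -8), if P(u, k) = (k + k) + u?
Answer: 2231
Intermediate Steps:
P(u, k) = u + 2*k (P(u, k) = 2*k + u = u + 2*k)
(-91 + n(-6))*P(-7, -8) = (-91 - 6)*(-7 + 2*(-8)) = -97*(-7 - 16) = -97*(-23) = 2231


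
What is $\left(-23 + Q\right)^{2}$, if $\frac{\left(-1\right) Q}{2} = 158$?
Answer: $114921$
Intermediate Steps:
$Q = -316$ ($Q = \left(-2\right) 158 = -316$)
$\left(-23 + Q\right)^{2} = \left(-23 - 316\right)^{2} = \left(-339\right)^{2} = 114921$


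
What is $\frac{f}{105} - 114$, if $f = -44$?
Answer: $- \frac{12014}{105} \approx -114.42$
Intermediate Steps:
$\frac{f}{105} - 114 = \frac{1}{105} \left(-44\right) - 114 = - \frac{44}{105} - 114 = - \frac{12014}{105}$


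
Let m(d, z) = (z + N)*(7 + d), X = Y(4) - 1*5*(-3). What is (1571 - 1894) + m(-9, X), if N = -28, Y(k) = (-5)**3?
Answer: -47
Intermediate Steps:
Y(k) = -125
X = -110 (X = -125 - 1*5*(-3) = -125 - 5*(-3) = -125 + 15 = -110)
m(d, z) = (-28 + z)*(7 + d) (m(d, z) = (z - 28)*(7 + d) = (-28 + z)*(7 + d))
(1571 - 1894) + m(-9, X) = (1571 - 1894) + (-196 - 28*(-9) + 7*(-110) - 9*(-110)) = -323 + (-196 + 252 - 770 + 990) = -323 + 276 = -47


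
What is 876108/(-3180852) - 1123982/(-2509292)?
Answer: 57367066547/332570269866 ≈ 0.17250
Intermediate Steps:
876108/(-3180852) - 1123982/(-2509292) = 876108*(-1/3180852) - 1123982*(-1/2509292) = -73009/265071 + 561991/1254646 = 57367066547/332570269866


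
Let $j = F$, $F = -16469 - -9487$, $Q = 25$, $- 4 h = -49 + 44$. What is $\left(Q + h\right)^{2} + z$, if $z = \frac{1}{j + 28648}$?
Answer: $\frac{119433833}{173328} \approx 689.06$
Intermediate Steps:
$h = \frac{5}{4}$ ($h = - \frac{-49 + 44}{4} = \left(- \frac{1}{4}\right) \left(-5\right) = \frac{5}{4} \approx 1.25$)
$F = -6982$ ($F = -16469 + 9487 = -6982$)
$j = -6982$
$z = \frac{1}{21666}$ ($z = \frac{1}{-6982 + 28648} = \frac{1}{21666} \approx 4.6155 \cdot 10^{-5}$)
$\left(Q + h\right)^{2} + z = \left(25 + \frac{5}{4}\right)^{2} + \frac{1}{21666} = \left(\frac{105}{4}\right)^{2} + \frac{1}{21666} = \frac{11025}{16} + \frac{1}{21666} = \frac{119433833}{173328}$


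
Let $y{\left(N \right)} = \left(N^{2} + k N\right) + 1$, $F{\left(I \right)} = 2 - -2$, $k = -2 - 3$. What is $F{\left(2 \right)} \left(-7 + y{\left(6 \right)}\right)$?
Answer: $0$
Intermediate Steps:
$k = -5$
$F{\left(I \right)} = 4$ ($F{\left(I \right)} = 2 + 2 = 4$)
$y{\left(N \right)} = 1 + N^{2} - 5 N$ ($y{\left(N \right)} = \left(N^{2} - 5 N\right) + 1 = 1 + N^{2} - 5 N$)
$F{\left(2 \right)} \left(-7 + y{\left(6 \right)}\right) = 4 \left(-7 + \left(1 + 6^{2} - 30\right)\right) = 4 \left(-7 + \left(1 + 36 - 30\right)\right) = 4 \left(-7 + 7\right) = 4 \cdot 0 = 0$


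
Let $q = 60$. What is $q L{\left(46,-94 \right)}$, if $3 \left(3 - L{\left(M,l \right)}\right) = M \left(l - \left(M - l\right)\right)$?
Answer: $215460$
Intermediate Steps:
$L{\left(M,l \right)} = 3 - \frac{M \left(- M + 2 l\right)}{3}$ ($L{\left(M,l \right)} = 3 - \frac{M \left(l - \left(M - l\right)\right)}{3} = 3 - \frac{M \left(- M + 2 l\right)}{3}$)
$q L{\left(46,-94 \right)} = 60 \left(3 + \frac{46^{2}}{3} - \frac{92}{3} \left(-94\right)\right) = 60 \left(3 + \frac{1}{3} \cdot 2116 + \frac{8648}{3}\right) = 60 \left(3 + \frac{2116}{3} + \frac{8648}{3}\right) = 60 \cdot 3591 = 215460$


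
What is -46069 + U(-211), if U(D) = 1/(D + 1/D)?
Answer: -2051084229/44522 ≈ -46069.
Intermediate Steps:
-46069 + U(-211) = -46069 - 211/(1 + (-211)**2) = -46069 - 211/(1 + 44521) = -46069 - 211/44522 = -2051084229/44522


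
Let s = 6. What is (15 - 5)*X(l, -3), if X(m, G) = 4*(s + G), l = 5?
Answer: 120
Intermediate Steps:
X(m, G) = 24 + 4*G (X(m, G) = 4*(6 + G) = 24 + 4*G)
(15 - 5)*X(l, -3) = (15 - 5)*(24 + 4*(-3)) = 10*(24 - 12) = 10*12 = 120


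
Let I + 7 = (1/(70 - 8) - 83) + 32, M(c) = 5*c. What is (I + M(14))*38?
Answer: 14155/31 ≈ 456.61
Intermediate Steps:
I = -3595/62 (I = -7 + ((1/(70 - 8) - 83) + 32) = -7 + ((1/62 - 83) + 32) = -7 + (-5145/62 + 32) = -7 - 3161/62 = -3595/62 ≈ -57.984)
(I + M(14))*38 = (-3595/62 + 5*14)*38 = (-3595/62 + 70)*38 = (745/62)*38 = 14155/31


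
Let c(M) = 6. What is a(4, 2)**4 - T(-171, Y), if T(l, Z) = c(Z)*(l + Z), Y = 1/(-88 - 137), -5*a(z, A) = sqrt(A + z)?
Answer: 1923908/1875 ≈ 1026.1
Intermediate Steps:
a(z, A) = -sqrt(A + z)/5
Y = -1/225 (Y = 1/(-225) = -1/225 ≈ -0.0044444)
T(l, Z) = 6*Z + 6*l (T(l, Z) = 6*(l + Z) = 6*(Z + l) = 6*Z + 6*l)
a(4, 2)**4 - T(-171, Y) = (-sqrt(2 + 4)/5)**4 - (6*(-1/225) + 6*(-171)) = (-sqrt(6)/5)**4 - (-2/75 - 1026) = 36/625 - 1*(-76952/75) = 36/625 + 76952/75 = 1923908/1875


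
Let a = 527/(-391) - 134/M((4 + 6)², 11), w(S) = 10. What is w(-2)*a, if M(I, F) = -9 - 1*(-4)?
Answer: 5854/23 ≈ 254.52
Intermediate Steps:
M(I, F) = -5 (M(I, F) = -9 + 4 = -5)
a = 2927/115 (a = 527/(-391) - 134/(-5) = 527*(-1/391) - 134*(-⅕) = -31/23 + 134/5 = 2927/115 ≈ 25.452)
w(-2)*a = 10*(2927/115) = 5854/23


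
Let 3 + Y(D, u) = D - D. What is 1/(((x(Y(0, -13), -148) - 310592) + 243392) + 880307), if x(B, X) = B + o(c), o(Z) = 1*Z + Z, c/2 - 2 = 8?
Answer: 1/813144 ≈ 1.2298e-6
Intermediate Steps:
c = 20 (c = 4 + 2*8 = 4 + 16 = 20)
Y(D, u) = -3 (Y(D, u) = -3 + (D - D) = -3 + 0 = -3)
o(Z) = 2*Z (o(Z) = Z + Z = 2*Z)
x(B, X) = 40 + B (x(B, X) = B + 2*20 = B + 40 = 40 + B)
1/(((x(Y(0, -13), -148) - 310592) + 243392) + 880307) = 1/((((40 - 3) - 310592) + 243392) + 880307) = 1/(((37 - 310592) + 243392) + 880307) = 1/((-310555 + 243392) + 880307) = 1/(-67163 + 880307) = 1/813144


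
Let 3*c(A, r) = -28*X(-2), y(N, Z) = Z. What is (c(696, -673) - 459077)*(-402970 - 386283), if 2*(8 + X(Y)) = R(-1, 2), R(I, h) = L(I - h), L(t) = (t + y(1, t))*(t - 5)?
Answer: 1087337283787/3 ≈ 3.6245e+11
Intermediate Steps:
L(t) = 2*t*(-5 + t) (L(t) = (t + t)*(t - 5) = (2*t)*(-5 + t) = 2*t*(-5 + t))
R(I, h) = 2*(I - h)*(-5 + I - h) (R(I, h) = 2*(I - h)*(-5 + (I - h)) = 2*(I - h)*(-5 + I - h))
X(Y) = 16 (X(Y) = -8 + (-10*(-1) + 2*(-1 - 1*2)**2 + 10*2)/2 = -8 + (10 + 2*(-1 - 2)**2 + 20)/2 = -8 + (10 + 2*(-3)**2 + 20)/2 = -8 + (10 + 2*9 + 20)/2 = -8 + (10 + 18 + 20)/2 = -8 + (1/2)*48 = -8 + 24 = 16)
c(A, r) = -448/3 (c(A, r) = (-28*16)/3 = (1/3)*(-448) = -448/3)
(c(696, -673) - 459077)*(-402970 - 386283) = (-448/3 - 459077)*(-402970 - 386283) = -1377679/3*(-789253) = 1087337283787/3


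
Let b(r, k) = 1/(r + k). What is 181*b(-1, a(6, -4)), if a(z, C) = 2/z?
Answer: -543/2 ≈ -271.50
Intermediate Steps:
b(r, k) = 1/(k + r)
181*b(-1, a(6, -4)) = 181/(2/6 - 1) = 181/(2*(1/6) - 1) = 181/(1/3 - 1) = 181/(-2/3) = 181*(-3/2) = -543/2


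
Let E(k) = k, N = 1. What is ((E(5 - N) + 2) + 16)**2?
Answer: 484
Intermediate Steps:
((E(5 - N) + 2) + 16)**2 = (((5 - 1*1) + 2) + 16)**2 = (((5 - 1) + 2) + 16)**2 = ((4 + 2) + 16)**2 = (6 + 16)**2 = 22**2 = 484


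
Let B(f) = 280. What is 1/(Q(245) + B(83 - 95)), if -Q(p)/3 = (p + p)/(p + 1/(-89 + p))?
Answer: 38221/10472560 ≈ 0.0036496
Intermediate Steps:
Q(p) = -6*p/(p + 1/(-89 + p)) (Q(p) = -3*(p + p)/(p + 1/(-89 + p)) = -3*2*p/(p + 1/(-89 + p)) = -6*p/(p + 1/(-89 + p)))
1/(Q(245) + B(83 - 95)) = 1/(6*245*(89 - 1*245)/(1 + 245² - 89*245) + 280) = 1/(6*245*(89 - 245)/(1 + 60025 - 21805) + 280) = 1/(6*245*(-156)/38221 + 280) = 1/(6*245*(1/38221)*(-156) + 280) = 1/(-229320/38221 + 280) = 1/(10472560/38221) = 38221/10472560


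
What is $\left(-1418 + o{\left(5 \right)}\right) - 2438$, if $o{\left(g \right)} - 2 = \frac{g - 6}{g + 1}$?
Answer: $- \frac{23125}{6} \approx -3854.2$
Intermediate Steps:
$o{\left(g \right)} = 2 + \frac{-6 + g}{1 + g}$ ($o{\left(g \right)} = 2 + \frac{g - 6}{g + 1} = 2 + \frac{-6 + g}{1 + g}$)
$\left(-1418 + o{\left(5 \right)}\right) - 2438 = \left(-1418 + \frac{-4 + 3 \cdot 5}{1 + 5}\right) - 2438 = \left(-1418 + \frac{-4 + 15}{6}\right) - 2438 = \left(-1418 + \frac{1}{6} \cdot 11\right) - 2438 = \left(-1418 + \frac{11}{6}\right) - 2438 = - \frac{8497}{6} - 2438 = - \frac{23125}{6}$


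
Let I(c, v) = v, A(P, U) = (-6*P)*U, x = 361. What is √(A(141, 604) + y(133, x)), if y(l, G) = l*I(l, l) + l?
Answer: I*√493162 ≈ 702.25*I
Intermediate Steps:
A(P, U) = -6*P*U
y(l, G) = l + l² (y(l, G) = l*l + l = l² + l = l + l²)
√(A(141, 604) + y(133, x)) = √(-6*141*604 + 133*(1 + 133)) = √(-510984 + 133*134) = √(-510984 + 17822) = √(-493162) = I*√493162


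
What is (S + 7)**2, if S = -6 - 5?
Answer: 16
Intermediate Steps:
S = -11
(S + 7)**2 = (-11 + 7)**2 = (-4)**2 = 16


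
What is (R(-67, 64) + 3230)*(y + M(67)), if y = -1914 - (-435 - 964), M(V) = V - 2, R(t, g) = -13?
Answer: -1447650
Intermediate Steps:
M(V) = -2 + V
y = -515 (y = -1914 - 1*(-1399) = -1914 + 1399 = -515)
(R(-67, 64) + 3230)*(y + M(67)) = (-13 + 3230)*(-515 + (-2 + 67)) = 3217*(-515 + 65) = 3217*(-450) = -1447650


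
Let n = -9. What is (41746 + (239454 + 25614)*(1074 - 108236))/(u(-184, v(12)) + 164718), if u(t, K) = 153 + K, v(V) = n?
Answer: -14202587635/82431 ≈ -1.7230e+5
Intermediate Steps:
v(V) = -9
(41746 + (239454 + 25614)*(1074 - 108236))/(u(-184, v(12)) + 164718) = (41746 + (239454 + 25614)*(1074 - 108236))/((153 - 9) + 164718) = (41746 + 265068*(-107162))/(144 + 164718) = (41746 - 28405217016)/164862 = -28405175270*1/164862 = -14202587635/82431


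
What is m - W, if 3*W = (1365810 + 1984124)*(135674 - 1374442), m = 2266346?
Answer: 4149797840350/3 ≈ 1.3833e+12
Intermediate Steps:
W = -4149791041312/3 (W = ((1365810 + 1984124)*(135674 - 1374442))/3 = (3349934*(-1238768))/3 = (1/3)*(-4149791041312) = -4149791041312/3 ≈ -1.3833e+12)
m - W = 2266346 - 1*(-4149791041312/3) = 2266346 + 4149791041312/3 = 4149797840350/3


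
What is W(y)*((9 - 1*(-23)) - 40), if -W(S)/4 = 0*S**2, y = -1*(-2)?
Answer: 0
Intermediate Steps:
y = 2
W(S) = 0 (W(S) = -0*S**2 = -4*0 = 0)
W(y)*((9 - 1*(-23)) - 40) = 0*((9 - 1*(-23)) - 40) = 0*((9 + 23) - 40) = 0*(32 - 40) = 0*(-8) = 0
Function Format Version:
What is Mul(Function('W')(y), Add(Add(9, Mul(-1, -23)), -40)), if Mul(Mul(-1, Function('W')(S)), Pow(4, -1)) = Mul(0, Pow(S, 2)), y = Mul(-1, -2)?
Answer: 0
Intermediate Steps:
y = 2
Function('W')(S) = 0 (Function('W')(S) = Mul(-4, Mul(0, Pow(S, 2))) = Mul(-4, 0) = 0)
Mul(Function('W')(y), Add(Add(9, Mul(-1, -23)), -40)) = Mul(0, Add(Add(9, Mul(-1, -23)), -40)) = Mul(0, Add(Add(9, 23), -40)) = Mul(0, Add(32, -40)) = Mul(0, -8) = 0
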